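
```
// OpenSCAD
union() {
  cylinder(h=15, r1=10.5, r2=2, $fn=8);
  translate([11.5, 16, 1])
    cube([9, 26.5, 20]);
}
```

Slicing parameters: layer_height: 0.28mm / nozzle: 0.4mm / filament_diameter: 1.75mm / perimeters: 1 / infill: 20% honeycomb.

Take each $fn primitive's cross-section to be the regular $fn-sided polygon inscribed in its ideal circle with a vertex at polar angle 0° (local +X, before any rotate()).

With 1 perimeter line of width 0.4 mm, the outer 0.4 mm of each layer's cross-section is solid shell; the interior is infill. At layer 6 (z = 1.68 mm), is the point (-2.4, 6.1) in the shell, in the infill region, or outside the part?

infill

At z = 1.68 mm: the cone (r1=10.5→r2=2) has section circumradius 9.548 here — a regular 8-gon; the 9×26.5 cube at (11.5, 16) contributes its full rectangle; Combining (union): the 2 present regions are separate (no shared area or edge), so areas and boundary lengths simply add and each stays a separate island — 2 connected regions. Overall, the cross-section has 2 separate islands. The nearest boundary edge runs (-6.75, 6.75)→(0.00, 9.55); distance from the point to it = 2.27 mm. (Shell/infill is judged within the island containing the point — the largest one.) The point is inside the cross-section and 2.27 mm from the nearest boundary — more than the 0.4 mm shell width (1 × 0.4), so it's in the infill interior.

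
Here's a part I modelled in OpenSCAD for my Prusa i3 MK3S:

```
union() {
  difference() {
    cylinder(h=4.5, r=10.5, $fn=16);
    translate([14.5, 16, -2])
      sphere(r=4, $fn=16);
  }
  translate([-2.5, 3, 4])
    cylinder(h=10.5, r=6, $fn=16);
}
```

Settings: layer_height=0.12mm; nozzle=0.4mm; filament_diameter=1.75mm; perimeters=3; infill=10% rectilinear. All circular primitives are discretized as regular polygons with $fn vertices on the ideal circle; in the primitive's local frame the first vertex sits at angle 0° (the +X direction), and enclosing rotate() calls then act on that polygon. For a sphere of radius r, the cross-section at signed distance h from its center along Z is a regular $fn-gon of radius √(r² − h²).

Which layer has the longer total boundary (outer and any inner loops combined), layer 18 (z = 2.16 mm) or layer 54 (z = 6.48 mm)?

Layer 18 (z = 2.16): the r=10.5 cylinder gives a regular 16-gon of circumradius 10.5 (constant along its height) (perimeter = 2·16·10.500·sin(180°/16) = 65.55 mm); the sphere at (14.5, 16) is absent (|z−center|=4.160 > r=4); Taking the first minus the rest: none of the subtracted shapes is present at this height, so the r=10.5 cylinder is unchanged — boundary = 65.55 mm; the cylinder at (-2.5, 3) is absent (z outside [4, 14.5]); Merging all regions: only that combined region is present, so the union is just that shape — boundary = 65.55 mm. So its perimeter = 65.55 mm. Layer 54 (z = 6.48): the cylinder is not intersected at this z (z outside [0, 4.5]); the sphere at (14.5, 16) is absent (|z−center|=8.480 > r=4); Subtracting the remaining from the first: the first operand is absent here, so nothing remains; the r=6 cylinder at (-2.5, 3) gives a regular 16-gon of circumradius 6 (constant along its height) (perimeter = 2·16·6.000·sin(180°/16) = 37.46 mm); Taking the union: only the r=6 cylinder at (-2.5, 3) is present, so the union is just that shape — boundary = 37.46 mm. So its perimeter = 37.46 mm. Layer 18 is larger (65.55 vs 37.46 mm).

layer 18 (z = 2.16 mm)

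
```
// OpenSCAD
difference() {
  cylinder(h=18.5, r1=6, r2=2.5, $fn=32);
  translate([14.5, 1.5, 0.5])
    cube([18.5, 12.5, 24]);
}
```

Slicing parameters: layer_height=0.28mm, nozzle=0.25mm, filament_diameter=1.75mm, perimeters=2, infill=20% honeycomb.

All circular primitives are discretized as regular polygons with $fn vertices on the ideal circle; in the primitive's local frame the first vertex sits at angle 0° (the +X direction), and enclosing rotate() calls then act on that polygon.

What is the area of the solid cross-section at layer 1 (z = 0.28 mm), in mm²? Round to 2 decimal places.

110.40 mm²

At z = 0.28 mm: the cone (r1=6→r2=2.5) has section circumradius 5.947 here — a regular 32-gon (area = (32/2)·5.947²·sin(360°/32) = 110.40 mm²); the cube at (14.5, 1.5) does not reach this height (z outside [0.5, 24.5]); Taking the first minus the rest: none of the subtracted shapes is present at this height, so the cone is unchanged — area = 110.40 mm². Overall, the cross-section is a single solid region. Net area = 110.40 mm².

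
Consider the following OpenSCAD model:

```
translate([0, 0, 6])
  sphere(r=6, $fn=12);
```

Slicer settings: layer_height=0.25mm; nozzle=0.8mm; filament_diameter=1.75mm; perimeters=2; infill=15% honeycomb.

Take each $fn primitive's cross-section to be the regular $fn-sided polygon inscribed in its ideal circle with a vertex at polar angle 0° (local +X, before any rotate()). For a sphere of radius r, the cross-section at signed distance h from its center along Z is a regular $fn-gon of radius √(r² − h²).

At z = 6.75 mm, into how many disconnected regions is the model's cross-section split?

1

At z = 6.75 mm: the r=6 sphere contributes a regular 12-gon of circumradius √(6²−0.75²) = 5.953. The result has 1 disconnected region.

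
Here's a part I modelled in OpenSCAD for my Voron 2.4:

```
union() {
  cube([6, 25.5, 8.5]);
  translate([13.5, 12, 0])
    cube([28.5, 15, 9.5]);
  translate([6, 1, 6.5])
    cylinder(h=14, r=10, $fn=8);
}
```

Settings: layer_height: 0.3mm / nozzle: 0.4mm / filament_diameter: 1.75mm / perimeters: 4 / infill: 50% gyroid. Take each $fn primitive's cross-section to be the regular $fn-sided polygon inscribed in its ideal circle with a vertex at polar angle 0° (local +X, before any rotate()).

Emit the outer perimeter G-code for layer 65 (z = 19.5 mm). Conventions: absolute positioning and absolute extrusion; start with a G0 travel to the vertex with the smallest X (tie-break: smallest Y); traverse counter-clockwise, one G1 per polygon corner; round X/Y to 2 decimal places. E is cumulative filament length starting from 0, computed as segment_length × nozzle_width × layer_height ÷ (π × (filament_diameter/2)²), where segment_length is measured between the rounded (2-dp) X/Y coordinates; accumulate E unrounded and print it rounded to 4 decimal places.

At z = 19.5 mm: the cube is not intersected at this z (z outside [0, 8.5]); the cube at (13.5, 12) is not intersected at this z (z outside [0, 9.5]); the r=10 cylinder at (6, 1) gives a regular 8-gon of circumradius 10 (constant along its height); Combining (union): only the r=10 cylinder at (6, 1) is present, so the union is just that shape — 1 connected region. The outline is a single polygon with 8 vertices. Extrusion per mm of travel: 0.4 × 0.3 / (π × 0.875²) = 0.049890. Accumulating E over each segment gives final E = 3.0545.

G0 X-4.00 Y1.00 Z19.50
G1 X-1.07 Y-6.07 E0.3818
G1 X6.00 Y-9.00 E0.7636
G1 X13.07 Y-6.07 E1.1454
G1 X16.00 Y1.00 E1.5273
G1 X13.07 Y8.07 E1.9091
G1 X6.00 Y11.00 E2.2909
G1 X-1.07 Y8.07 E2.6727
G1 X-4.00 Y1.00 E3.0545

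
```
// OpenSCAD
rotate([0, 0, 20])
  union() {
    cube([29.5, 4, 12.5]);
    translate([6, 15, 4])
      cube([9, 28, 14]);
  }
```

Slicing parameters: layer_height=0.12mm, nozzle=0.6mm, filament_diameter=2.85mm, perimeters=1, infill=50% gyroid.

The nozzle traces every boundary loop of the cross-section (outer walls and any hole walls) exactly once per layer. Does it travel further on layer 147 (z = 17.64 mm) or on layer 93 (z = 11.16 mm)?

layer 93 (z = 11.16 mm)

Layer 147 (z = 17.64): the cube is not intersected at this z (z outside [0, 12.5]); the cube at (6, 15) is present — its section is the full 9×28 rectangle (perimeter 74.00 mm); Combining (union): only the 9×28 cube at (6, 15) is present, so the union is just that shape — boundary = 74.00 mm; (rotated 20° about Z; rotation is an isometry so areas/perimeters/island counts are preserved). So its perimeter = 74.00 mm. Layer 93 (z = 11.16): the cube (footprint 29.5×4) is included at this height (perimeter 67.00 mm); the 9×28 cube at (6, 15) contributes its full rectangle (perimeter 74.00 mm); Taking the union: the 2 present regions are separate (no shared area or edge), so areas and boundary lengths simply add and each stays a separate island — boundary = 141.00 mm; (rotated 20° about Z; rotation is an isometry so areas/perimeters/island counts are preserved). So its perimeter = 141.00 mm. Layer 93 is larger (141.00 vs 74.00 mm).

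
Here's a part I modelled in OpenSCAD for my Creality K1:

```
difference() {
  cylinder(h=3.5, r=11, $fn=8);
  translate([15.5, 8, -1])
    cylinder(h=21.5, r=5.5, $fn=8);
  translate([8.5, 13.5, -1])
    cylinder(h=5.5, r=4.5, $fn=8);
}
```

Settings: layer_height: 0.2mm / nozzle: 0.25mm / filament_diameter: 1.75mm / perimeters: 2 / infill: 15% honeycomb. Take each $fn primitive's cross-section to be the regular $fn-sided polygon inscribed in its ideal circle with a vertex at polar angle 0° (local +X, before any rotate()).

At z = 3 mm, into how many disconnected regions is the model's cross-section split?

At z = 3 mm: the cylinder: section is a regular 8-gon, circumradius r=11; the cylinder at (15.5, 8): section is a regular 8-gon, circumradius r=5.5; the cylinder at (8.5, 13.5): section is a regular 8-gon, circumradius r=4.5; Subtracting the remaining from the first: starting from the r=11 cylinder, the r=5.5 cylinder at (15.5, 8) misses the remaining region (no effect); the r=4.5 cylinder at (8.5, 13.5) misses the remaining region (no effect) — 1 connected region. The result has 1 disconnected region.

1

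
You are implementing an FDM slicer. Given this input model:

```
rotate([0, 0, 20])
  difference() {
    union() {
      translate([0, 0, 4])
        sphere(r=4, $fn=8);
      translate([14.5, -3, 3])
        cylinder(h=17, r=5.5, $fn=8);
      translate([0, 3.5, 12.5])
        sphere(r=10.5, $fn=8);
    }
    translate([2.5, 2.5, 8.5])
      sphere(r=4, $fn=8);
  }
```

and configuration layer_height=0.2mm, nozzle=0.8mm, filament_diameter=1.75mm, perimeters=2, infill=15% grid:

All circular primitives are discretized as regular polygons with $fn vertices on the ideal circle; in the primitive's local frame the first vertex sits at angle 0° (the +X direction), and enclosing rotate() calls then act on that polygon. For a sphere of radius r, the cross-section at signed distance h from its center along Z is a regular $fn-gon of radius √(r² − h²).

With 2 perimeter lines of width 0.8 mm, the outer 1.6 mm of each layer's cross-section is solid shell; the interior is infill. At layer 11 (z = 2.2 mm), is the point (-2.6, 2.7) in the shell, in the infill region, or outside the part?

shell

At z = 2.2 mm: the r=4 sphere contributes a regular 8-gon of circumradius √(4²−1.8²) = 3.572; the cylinder at (14.5, -3) is not intersected at this z (z outside [3, 20]); the sphere at (0, 3.5): section is a regular 8-gon, circumradius = √(r²−h²) = √(10.5²−10.3²) = 2.040; Taking the union: the regions partially overlap (shared area 4.67 mm²), so overlapping operands fuse into one piece — 1 connected region; the sphere at (2.5, 2.5) does not reach this height (|z−center|=6.300 > r=4); Subtracting the remaining from the first: none of the subtracted shapes is present at this height, so that combined region is unchanged — 1 connected region; (whole slice rotated 20° about Z — lengths, areas and connectivity unchanged). Overall, the cross-section is a single solid region. Undo the 20° rotation: the query point maps to (-1.520, 3.426) in the un-rotated model frame. The nearest boundary edge runs (-1.77, 2.84)→(-2.04, 3.50); distance from the point to it = 0.45 mm. The point is inside the cross-section, 0.45 mm from the nearest boundary — within the 1.6 mm shell band (2 × 0.8).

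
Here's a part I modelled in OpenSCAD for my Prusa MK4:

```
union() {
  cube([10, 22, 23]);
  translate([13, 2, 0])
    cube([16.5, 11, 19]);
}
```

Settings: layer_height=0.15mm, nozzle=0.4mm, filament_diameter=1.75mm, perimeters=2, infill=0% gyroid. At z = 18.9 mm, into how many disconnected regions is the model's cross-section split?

2

At z = 18.9 mm: the cube (footprint 10×22) is included at this height; the cube at (13, 2) (footprint 16.5×11) is included at this height; Combining (union): the 2 present regions are separate (no shared area or edge), so areas and boundary lengths simply add and each stays a separate island — 2 connected regions. The result has 2 disconnected regions.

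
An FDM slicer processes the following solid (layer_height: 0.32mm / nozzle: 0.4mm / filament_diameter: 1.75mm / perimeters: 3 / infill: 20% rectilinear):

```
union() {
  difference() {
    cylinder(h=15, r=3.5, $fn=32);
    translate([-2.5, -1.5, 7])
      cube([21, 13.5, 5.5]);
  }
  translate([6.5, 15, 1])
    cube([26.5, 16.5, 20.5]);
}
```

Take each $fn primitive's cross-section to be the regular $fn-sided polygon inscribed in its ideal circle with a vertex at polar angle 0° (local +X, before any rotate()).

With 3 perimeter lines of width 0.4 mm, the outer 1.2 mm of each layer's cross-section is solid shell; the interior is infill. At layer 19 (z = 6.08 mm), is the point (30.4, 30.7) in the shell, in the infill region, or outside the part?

At z = 6.08 mm: the cylinder: section is a regular 32-gon, circumradius r=3.5; the cube at (-2.5, -1.5) does not reach this height (z outside [7, 12.5]); Taking the first minus the rest: none of the subtracted shapes is present at this height, so the r=3.5 cylinder is unchanged — 1 connected region; the cube at (6.5, 15) is present — its section is the full 26.5×16.5 rectangle; Taking the union: the 2 present regions are separate (no shared area or edge), so areas and boundary lengths simply add and each stays a separate island — 2 connected regions. Overall, the cross-section has 2 separate islands. The nearest boundary edge runs (6.50, 31.50)→(33.00, 31.50); distance from the point to it = 0.80 mm. (Shell/infill is judged within the island containing the point — the largest one.) The point is inside the cross-section, 0.80 mm from the nearest boundary — within the 1.2 mm shell band (3 × 0.4).

shell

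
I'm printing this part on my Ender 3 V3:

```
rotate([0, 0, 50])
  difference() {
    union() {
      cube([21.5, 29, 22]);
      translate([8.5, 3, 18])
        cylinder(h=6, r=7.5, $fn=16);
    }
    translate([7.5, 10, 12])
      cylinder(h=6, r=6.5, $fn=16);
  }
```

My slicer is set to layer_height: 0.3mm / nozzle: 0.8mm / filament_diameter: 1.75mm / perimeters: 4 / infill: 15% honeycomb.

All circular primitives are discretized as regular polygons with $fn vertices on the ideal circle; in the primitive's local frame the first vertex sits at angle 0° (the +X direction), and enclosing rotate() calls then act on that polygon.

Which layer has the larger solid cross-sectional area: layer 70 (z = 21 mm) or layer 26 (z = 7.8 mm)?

Layer 70 (z = 21): the 21.5×29 cube contributes its full rectangle (area 623.50 mm²); the r=7.5 cylinder at (8.5, 3) contributes a regular 16-gon of circumradius 7.5 (area = (16/2)·7.500²·sin(360°/16) = 172.21 mm²); Combining (union): the regions partially overlap — summed areas 795.71 mm² minus the doubly-counted overlap 129.31 mm² gives 666.40 mm² — area = 666.40 mm²; the cylinder at (7.5, 10) is absent (z outside [12, 18]); Subtracting the remaining from the first: none of the subtracted shapes is present at this height, so the result so far is unchanged — area = 666.40 mm²; (rotated 50° about Z; rotation is an isometry so areas/perimeters/island counts are preserved). So its area = 666.40 mm². Layer 26 (z = 7.8): the cube (footprint 21.5×29) is included at this height (area 623.50 mm²); the cylinder at (8.5, 3) is not intersected at this z (z outside [18, 24]); Taking the union: only the 21.5×29 cube is present, so the union is just that shape — area = 623.50 mm²; the cylinder at (7.5, 10) is not intersected at this z (z outside [12, 18]); Subtracting the remaining from the first: none of the subtracted shapes is present at this height, so that combined region is unchanged — area = 623.50 mm²; (whole slice rotated 50° about Z — lengths, areas and connectivity unchanged). So its area = 623.50 mm². Layer 70 is larger (666.40 vs 623.50 mm²).

layer 70 (z = 21 mm)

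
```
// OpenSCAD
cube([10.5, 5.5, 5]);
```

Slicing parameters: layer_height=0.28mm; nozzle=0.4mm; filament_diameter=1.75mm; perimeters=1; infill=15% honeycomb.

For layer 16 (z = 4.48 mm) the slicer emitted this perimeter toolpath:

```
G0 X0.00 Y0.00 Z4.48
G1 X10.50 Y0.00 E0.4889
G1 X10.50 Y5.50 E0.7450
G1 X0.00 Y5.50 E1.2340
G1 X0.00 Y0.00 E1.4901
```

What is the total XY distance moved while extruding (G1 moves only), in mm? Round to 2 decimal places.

32.00 mm

Sum the Euclidean lengths of each G1 segment: total = 32.00 mm.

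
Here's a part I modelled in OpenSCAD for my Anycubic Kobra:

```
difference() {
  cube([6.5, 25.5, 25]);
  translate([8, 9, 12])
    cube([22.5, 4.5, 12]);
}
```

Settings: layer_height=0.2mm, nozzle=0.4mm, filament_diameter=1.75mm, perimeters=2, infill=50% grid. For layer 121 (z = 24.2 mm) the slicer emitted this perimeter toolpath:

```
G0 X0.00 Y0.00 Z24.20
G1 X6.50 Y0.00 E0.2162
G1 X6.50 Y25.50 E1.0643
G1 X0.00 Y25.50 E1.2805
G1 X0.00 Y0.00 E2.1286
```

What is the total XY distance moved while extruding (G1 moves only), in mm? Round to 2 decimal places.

64.00 mm

Sum the Euclidean lengths of each G1 segment: total = 64.00 mm.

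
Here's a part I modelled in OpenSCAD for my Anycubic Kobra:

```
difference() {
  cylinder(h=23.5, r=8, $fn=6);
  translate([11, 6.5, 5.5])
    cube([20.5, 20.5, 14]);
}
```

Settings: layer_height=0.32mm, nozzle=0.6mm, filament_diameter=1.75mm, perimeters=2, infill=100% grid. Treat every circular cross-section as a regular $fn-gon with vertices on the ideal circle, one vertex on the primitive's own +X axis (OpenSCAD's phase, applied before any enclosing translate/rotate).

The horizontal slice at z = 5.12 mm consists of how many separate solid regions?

At z = 5.12 mm: the r=8 cylinder contributes a regular 6-gon of circumradius 8; the cube at (11, 6.5) does not reach this height (z outside [5.5, 19.5]); Taking the first minus the rest: none of the subtracted shapes is present at this height, so the r=8 cylinder is unchanged — 1 connected region. The result has 1 disconnected region.

1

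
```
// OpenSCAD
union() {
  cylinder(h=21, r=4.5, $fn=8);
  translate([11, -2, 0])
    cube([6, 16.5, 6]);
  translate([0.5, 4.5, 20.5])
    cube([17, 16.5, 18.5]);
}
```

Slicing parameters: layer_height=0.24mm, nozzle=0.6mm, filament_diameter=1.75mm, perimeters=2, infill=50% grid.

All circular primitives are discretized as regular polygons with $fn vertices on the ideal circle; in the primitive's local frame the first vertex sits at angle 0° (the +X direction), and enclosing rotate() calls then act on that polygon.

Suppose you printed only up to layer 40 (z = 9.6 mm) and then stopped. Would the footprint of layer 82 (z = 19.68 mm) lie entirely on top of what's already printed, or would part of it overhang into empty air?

Compare the two slices. At z = 9.6: the cylinder: section is a regular 8-gon, circumradius r=4.5 (area = (8/2)·4.500²·sin(360°/8) = 57.28 mm²); the cube at (11, -2) is not intersected at this z (z outside [0, 6]); the cube at (0.5, 4.5) does not reach this height (z outside [20.5, 39]); Taking the union: only the r=4.5 cylinder is present, so the union is just that shape — area = 57.28 mm². At z = 19.68: the cylinder: section is a regular 8-gon, circumradius r=4.5 (area = (8/2)·4.500²·sin(360°/8) = 57.28 mm²); the cube at (11, -2) is absent (z outside [0, 6]); the cube at (0.5, 4.5) is absent (z outside [20.5, 39]); Taking the union: only the r=4.5 cylinder is present, so the union is just that shape — area = 57.28 mm². Checking containment: the cross-section at z = 19.68 is a subset of the cross-section at z = 9.6.

entirely on top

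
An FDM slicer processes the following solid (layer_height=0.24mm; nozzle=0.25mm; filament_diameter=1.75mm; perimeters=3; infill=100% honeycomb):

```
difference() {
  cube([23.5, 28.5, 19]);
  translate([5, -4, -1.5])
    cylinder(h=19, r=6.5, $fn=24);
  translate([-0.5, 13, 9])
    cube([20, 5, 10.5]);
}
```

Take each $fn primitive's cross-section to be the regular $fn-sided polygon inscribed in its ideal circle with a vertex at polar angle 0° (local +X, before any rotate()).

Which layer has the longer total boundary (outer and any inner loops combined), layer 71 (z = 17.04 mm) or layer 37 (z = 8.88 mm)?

layer 71 (z = 17.04 mm)

Layer 71 (z = 17.04): the cube is present — its section is the full 23.5×28.5 rectangle (perimeter 104.00 mm); the r=6.5 cylinder at (5, -4) contributes a regular 24-gon of circumradius 6.5 (perimeter = 2·24·6.500·sin(180°/24) = 40.72 mm); the cube at (-0.5, 13) (footprint 20×5) is included at this height (perimeter 50.00 mm); After the difference (first − rest): starting from the 23.5×28.5 cube, the r=6.5 cylinder at (5, -4) partially overlaps it — only the 17.43 mm² overlap (of its 131.22 mm²) is removed, clipping the outline; the 20×5 cube at (-0.5, 13) partially overlaps it — only the 97.50 mm² overlap (of its 100.00 mm²) is removed, clipping the outline — boundary = 144.47 mm. So its perimeter = 144.47 mm. Layer 37 (z = 8.88): the cube (footprint 23.5×28.5) is included at this height (perimeter 104.00 mm); the r=6.5 cylinder at (5, -4) contributes a regular 24-gon of circumradius 6.5 (perimeter = 2·24·6.500·sin(180°/24) = 40.72 mm); the cube at (-0.5, 13) is not intersected at this z (z outside [9, 19.5]); Taking the first minus the rest: starting from the 23.5×28.5 cube, the r=6.5 cylinder at (5, -4) partially overlaps it — only the 17.43 mm² overlap (of its 131.22 mm²) is removed, clipping the outline — boundary = 105.47 mm. So its perimeter = 105.47 mm. Layer 71 is larger (144.47 vs 105.47 mm).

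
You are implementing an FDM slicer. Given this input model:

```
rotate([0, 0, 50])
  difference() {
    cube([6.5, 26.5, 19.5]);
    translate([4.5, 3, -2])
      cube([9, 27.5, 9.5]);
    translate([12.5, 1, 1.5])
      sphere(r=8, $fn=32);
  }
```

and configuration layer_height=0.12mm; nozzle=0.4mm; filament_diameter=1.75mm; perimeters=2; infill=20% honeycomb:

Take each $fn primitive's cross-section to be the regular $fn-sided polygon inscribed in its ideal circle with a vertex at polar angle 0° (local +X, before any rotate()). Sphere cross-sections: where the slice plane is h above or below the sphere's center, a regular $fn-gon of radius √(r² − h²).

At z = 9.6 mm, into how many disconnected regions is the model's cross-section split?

At z = 9.6 mm: the cube is present — its section is the full 6.5×26.5 rectangle; the cube at (4.5, 3) does not reach this height (z outside [-2, 7.5]); the sphere at (12.5, 1) does not reach this height (|z−center|=8.100 > r=8); After the difference (first − rest): none of the subtracted shapes is present at this height, so the 6.5×26.5 cube is unchanged — 1 connected region; (whole slice rotated 50° about Z — lengths, areas and connectivity unchanged). The result has 1 disconnected region.

1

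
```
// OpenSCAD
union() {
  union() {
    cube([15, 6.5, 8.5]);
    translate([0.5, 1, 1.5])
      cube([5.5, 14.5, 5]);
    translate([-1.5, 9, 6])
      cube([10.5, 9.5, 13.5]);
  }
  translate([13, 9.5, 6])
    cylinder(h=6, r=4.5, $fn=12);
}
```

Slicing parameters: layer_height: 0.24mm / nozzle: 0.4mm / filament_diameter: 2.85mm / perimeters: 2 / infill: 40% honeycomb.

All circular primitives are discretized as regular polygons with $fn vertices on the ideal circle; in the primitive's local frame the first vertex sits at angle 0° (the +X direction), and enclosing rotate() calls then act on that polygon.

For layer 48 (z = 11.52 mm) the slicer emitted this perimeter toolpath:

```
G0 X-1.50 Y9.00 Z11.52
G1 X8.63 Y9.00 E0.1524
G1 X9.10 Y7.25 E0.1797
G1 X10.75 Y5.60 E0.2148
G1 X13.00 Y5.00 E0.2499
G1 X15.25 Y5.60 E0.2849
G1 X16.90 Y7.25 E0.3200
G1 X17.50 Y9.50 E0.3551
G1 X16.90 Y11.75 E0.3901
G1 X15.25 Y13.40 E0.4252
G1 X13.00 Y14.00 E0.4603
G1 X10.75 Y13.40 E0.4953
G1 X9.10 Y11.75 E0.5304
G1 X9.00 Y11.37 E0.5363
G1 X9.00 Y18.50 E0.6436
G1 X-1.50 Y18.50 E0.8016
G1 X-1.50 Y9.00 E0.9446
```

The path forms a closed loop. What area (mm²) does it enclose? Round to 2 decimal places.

159.86 mm²

Apply the shoelace formula to the sequence of (X, Y) vertices; enclosed area = 159.86 mm².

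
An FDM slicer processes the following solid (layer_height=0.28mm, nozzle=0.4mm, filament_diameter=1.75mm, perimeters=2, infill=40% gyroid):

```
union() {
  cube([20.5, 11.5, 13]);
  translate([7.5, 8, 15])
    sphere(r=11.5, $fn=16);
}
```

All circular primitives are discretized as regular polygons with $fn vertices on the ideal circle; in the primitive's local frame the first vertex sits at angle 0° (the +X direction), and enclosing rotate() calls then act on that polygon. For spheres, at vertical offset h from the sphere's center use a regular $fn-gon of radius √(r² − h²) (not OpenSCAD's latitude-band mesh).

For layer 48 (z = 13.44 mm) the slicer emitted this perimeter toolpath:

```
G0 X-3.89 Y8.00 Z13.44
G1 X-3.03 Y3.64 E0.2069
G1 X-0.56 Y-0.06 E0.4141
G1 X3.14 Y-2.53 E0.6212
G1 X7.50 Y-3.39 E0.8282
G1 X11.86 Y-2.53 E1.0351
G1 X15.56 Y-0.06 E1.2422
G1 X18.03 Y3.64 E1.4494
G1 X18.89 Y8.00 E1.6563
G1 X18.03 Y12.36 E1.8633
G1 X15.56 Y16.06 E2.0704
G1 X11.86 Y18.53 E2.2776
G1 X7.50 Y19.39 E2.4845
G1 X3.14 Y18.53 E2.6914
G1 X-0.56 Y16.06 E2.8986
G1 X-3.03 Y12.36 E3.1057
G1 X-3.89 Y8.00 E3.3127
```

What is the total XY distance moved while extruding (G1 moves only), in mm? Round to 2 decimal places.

Sum the Euclidean lengths of each G1 segment: total = 71.14 mm.

71.14 mm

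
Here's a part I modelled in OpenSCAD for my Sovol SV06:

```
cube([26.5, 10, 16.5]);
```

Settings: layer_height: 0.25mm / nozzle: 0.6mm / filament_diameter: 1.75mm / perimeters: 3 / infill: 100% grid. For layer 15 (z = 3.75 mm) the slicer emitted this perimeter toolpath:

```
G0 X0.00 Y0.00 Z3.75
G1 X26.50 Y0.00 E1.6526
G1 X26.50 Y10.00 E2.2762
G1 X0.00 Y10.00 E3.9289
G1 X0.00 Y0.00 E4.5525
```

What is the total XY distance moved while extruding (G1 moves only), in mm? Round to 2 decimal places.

73.00 mm

Sum the Euclidean lengths of each G1 segment: total = 73.00 mm.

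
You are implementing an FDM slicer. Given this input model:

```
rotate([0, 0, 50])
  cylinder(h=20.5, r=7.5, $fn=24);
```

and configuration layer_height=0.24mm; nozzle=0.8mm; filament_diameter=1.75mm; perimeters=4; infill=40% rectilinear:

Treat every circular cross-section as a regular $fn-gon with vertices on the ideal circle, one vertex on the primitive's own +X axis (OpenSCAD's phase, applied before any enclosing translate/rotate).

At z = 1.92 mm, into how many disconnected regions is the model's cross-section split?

1

At z = 1.92 mm: the cylinder: section is a regular 24-gon, circumradius r=7.5; (rotated 50° about Z; rotation is an isometry so areas/perimeters/island counts are preserved). The result has 1 disconnected region.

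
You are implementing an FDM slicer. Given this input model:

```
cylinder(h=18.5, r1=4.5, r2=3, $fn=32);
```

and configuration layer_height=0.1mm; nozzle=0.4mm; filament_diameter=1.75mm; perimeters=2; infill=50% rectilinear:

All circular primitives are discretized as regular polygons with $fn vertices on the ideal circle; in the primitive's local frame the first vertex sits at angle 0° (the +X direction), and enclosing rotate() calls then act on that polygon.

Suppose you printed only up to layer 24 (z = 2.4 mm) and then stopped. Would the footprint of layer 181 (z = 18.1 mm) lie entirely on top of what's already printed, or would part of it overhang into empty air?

Compare the two slices. At z = 2.4: the cone contributes a regular 32-gon of circumradius 4.305 (interpolated between r1=4.5 and r2=3 at t=0.130) (area = (32/2)·4.305²·sin(360°/32) = 57.86 mm²). At z = 18.1: the cone (r1=4.5→r2=3) has section circumradius 3.032 here — a regular 32-gon (area = (32/2)·3.032²·sin(360°/32) = 28.70 mm²). Checking containment: the cross-section at z = 18.1 is a subset of the cross-section at z = 2.4.

entirely on top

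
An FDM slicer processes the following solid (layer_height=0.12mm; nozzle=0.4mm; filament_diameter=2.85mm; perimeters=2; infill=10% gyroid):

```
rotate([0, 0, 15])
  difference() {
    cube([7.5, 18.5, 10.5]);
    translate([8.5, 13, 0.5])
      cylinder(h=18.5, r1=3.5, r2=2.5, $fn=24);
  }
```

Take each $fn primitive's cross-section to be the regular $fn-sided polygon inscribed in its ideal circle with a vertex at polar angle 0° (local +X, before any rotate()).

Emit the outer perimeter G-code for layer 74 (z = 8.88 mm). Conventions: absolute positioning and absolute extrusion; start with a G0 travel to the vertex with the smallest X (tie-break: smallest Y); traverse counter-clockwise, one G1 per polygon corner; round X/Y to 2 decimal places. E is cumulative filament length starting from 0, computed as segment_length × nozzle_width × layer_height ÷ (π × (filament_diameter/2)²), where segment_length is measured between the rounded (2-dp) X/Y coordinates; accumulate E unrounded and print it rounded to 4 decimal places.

At z = 8.88 mm: the cube (footprint 7.5×18.5) is included at this height; the cone at (8.5, 13): at t=0.453 of its height the radius interpolates to r₁+(r₂−r₁)t = 3.047, giving a regular 24-gon of that circumradius; Taking the first minus the rest: starting from the 7.5×18.5 cube, the cone at (8.5, 13) partially overlaps it — only the 8.47 mm² overlap (of its 28.84 mm²) is removed, clipping the outline — 1 connected region; (whole slice rotated 15° about Z — lengths, areas and connectivity unchanged). The outline is a single polygon with 15 vertices. Extrusion per mm of travel: 0.4 × 0.12 / (π × 1.425²) = 0.007524. Accumulating E over each segment gives final E = 0.4047.

G0 X-4.79 Y17.87 Z8.88
G1 X0.00 Y0.00 E0.1392
G1 X7.24 Y1.94 E0.1956
G1 X4.62 Y11.74 E0.2719
G1 X4.06 Y11.81 E0.2762
G1 X3.32 Y12.12 E0.2822
G1 X2.69 Y12.60 E0.2882
G1 X2.21 Y13.23 E0.2941
G1 X1.90 Y13.97 E0.3002
G1 X1.80 Y14.76 E0.3062
G1 X1.90 Y15.55 E0.3122
G1 X2.21 Y16.28 E0.3181
G1 X2.69 Y16.91 E0.3241
G1 X3.14 Y17.26 E0.3284
G1 X2.46 Y19.81 E0.3482
G1 X-4.79 Y17.87 E0.4047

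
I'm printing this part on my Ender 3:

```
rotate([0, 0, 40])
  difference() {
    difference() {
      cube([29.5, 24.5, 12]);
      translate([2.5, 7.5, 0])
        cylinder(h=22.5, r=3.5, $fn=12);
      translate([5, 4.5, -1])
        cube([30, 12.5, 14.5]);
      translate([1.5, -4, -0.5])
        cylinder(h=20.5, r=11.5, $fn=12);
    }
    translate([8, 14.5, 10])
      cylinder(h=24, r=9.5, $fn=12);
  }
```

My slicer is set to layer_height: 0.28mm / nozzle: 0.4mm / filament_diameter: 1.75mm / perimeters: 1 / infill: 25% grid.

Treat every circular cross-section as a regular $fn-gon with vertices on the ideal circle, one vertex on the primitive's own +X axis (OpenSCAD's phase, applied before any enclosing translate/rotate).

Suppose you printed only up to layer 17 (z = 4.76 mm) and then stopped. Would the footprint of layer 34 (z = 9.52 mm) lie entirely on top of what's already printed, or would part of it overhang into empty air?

Compare the two slices. At z = 4.76: the cube is present — its section is the full 29.5×24.5 rectangle (area 722.75 mm²); the r=3.5 cylinder at (2.5, 7.5) gives a regular 12-gon of circumradius 3.5 (constant along its height) (area = (12/2)·3.500²·sin(360°/12) = 36.75 mm²); the 30×12.5 cube at (5, 4.5) contributes its full rectangle (area 375.00 mm²); the r=11.5 cylinder at (1.5, -4) contributes a regular 12-gon of circumradius 11.5 (area = (12/2)·11.500²·sin(360°/12) = 396.75 mm²); Subtracting the remaining from the first: starting from the 29.5×24.5 cube (722.75 mm²), the r=3.5 cylinder at (2.5, 7.5) partially overlaps it — only the 33.79 mm² overlap (of its 36.75 mm²) is removed, clipping the outline; the 30×12.5 cube at (5, 4.5) partially overlaps it — only the 303.29 mm² overlap (of its 375.00 mm²) is removed, clipping the outline; the r=11.5 cylinder at (1.5, -4) partially overlaps it — only the 47.78 mm² overlap (of its 396.75 mm²) is removed, clipping the outline — area = 337.89 mm²; the cylinder at (8, 14.5) is not intersected at this z (z outside [10, 34]); Subtracting the remaining from the first: none of the subtracted shapes is present at this height, so the result so far is unchanged — area = 337.89 mm²; (rotated 40° about Z; rotation is an isometry so areas/perimeters/island counts are preserved). At z = 9.52: the cube (footprint 29.5×24.5) is included at this height (area 722.75 mm²); the r=3.5 cylinder at (2.5, 7.5) gives a regular 12-gon of circumradius 3.5 (constant along its height) (area = (12/2)·3.500²·sin(360°/12) = 36.75 mm²); the cube at (5, 4.5) is present — its section is the full 30×12.5 rectangle (area 375.00 mm²); the cylinder at (1.5, -4): section is a regular 12-gon, circumradius r=11.5 (area = (12/2)·11.500²·sin(360°/12) = 396.75 mm²); After the difference (first − rest): starting from the 29.5×24.5 cube (722.75 mm²), the r=3.5 cylinder at (2.5, 7.5) partially overlaps it — only the 33.79 mm² overlap (of its 36.75 mm²) is removed, clipping the outline; the 30×12.5 cube at (5, 4.5) partially overlaps it — only the 303.29 mm² overlap (of its 375.00 mm²) is removed, clipping the outline; the r=11.5 cylinder at (1.5, -4) partially overlaps it — only the 47.78 mm² overlap (of its 396.75 mm²) is removed, clipping the outline — area = 337.89 mm²; the cylinder at (8, 14.5) is not intersected at this z (z outside [10, 34]); After the difference (first − rest): none of the subtracted shapes is present at this height, so the result so far is unchanged — area = 337.89 mm²; (rotated 40° about Z; rotation is an isometry so areas/perimeters/island counts are preserved). Checking containment: the cross-section at z = 9.52 is a subset of the cross-section at z = 4.76.

entirely on top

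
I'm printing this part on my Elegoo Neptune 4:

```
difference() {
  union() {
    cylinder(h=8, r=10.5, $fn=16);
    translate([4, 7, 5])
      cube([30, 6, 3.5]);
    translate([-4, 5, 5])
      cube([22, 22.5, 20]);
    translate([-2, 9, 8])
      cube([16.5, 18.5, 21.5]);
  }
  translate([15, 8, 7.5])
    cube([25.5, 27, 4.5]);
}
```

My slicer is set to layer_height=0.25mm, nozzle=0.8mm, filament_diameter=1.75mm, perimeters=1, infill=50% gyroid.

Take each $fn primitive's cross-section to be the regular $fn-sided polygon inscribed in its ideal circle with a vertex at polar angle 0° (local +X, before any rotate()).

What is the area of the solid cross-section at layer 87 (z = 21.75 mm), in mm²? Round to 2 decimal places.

At z = 21.75 mm: the cylinder is not intersected at this z (z outside [0, 8]); the cube at (4, 7) is absent (z outside [5, 8.5]); the cube at (-4, 5) is present — its section is the full 22×22.5 rectangle (area 495.00 mm²); the 16.5×18.5 cube at (-2, 9) contributes its full rectangle (area 305.25 mm²); Merging all regions: the 16.5×18.5 cube at (-2, 9) lies entirely inside the 22×22.5 cube at (-4, 5), so the union is just the 22×22.5 cube at (-4, 5) — area = 495.00 mm²; the cube at (15, 8) is not intersected at this z (z outside [7.5, 12]); Taking the first minus the rest: none of the subtracted shapes is present at this height, so the result so far is unchanged — area = 495.00 mm². Overall, the cross-section is a single solid region. Net area = 495.00 mm².

495.00 mm²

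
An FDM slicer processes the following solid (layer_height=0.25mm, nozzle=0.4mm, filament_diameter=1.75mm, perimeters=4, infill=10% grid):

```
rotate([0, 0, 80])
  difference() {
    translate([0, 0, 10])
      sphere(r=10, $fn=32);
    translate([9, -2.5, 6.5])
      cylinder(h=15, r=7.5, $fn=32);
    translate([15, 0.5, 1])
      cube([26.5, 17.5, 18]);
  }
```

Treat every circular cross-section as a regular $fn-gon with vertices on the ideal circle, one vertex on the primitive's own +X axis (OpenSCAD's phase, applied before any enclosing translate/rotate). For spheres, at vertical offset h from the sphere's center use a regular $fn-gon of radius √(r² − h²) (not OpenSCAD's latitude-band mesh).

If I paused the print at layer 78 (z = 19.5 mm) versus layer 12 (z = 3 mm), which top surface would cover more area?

Layer 78 (z = 19.5): the sphere: section is a regular 32-gon, circumradius = √(r²−h²) = √(10²−9.5²) = 3.122 (area = (32/2)·3.122²·sin(360°/32) = 30.43 mm²); the r=7.5 cylinder at (9, -2.5) contributes a regular 32-gon of circumradius 7.5 (area = (32/2)·7.500²·sin(360°/32) = 175.58 mm²); the cube at (15, 0.5) does not reach this height (z outside [1, 19]); Subtracting the remaining from the first: starting from the r=10 sphere (30.43 mm²), the r=7.5 cylinder at (9, -2.5) partially overlaps it — only the 3.76 mm² overlap (of its 175.58 mm²) is removed, clipping the outline — area = 26.67 mm²; (whole slice rotated 80° about Z — lengths, areas and connectivity unchanged). So its area = 26.67 mm². Layer 12 (z = 3): the r=10 sphere contributes a regular 32-gon of circumradius √(10²−7²) = 7.141 (area = (32/2)·7.141²·sin(360°/32) = 159.19 mm²); the cylinder at (9, -2.5) is not intersected at this z (z outside [6.5, 21.5]); the 26.5×17.5 cube at (15, 0.5) contributes its full rectangle (area 463.75 mm²); After the difference (first − rest): starting from the r=10 sphere (159.19 mm²), the 26.5×17.5 cube at (15, 0.5) misses the remaining region (no effect) — area = 159.19 mm²; (whole slice rotated 80° about Z — lengths, areas and connectivity unchanged). So its area = 159.19 mm². Layer 12 is larger (159.19 vs 26.67 mm²).

layer 12 (z = 3 mm)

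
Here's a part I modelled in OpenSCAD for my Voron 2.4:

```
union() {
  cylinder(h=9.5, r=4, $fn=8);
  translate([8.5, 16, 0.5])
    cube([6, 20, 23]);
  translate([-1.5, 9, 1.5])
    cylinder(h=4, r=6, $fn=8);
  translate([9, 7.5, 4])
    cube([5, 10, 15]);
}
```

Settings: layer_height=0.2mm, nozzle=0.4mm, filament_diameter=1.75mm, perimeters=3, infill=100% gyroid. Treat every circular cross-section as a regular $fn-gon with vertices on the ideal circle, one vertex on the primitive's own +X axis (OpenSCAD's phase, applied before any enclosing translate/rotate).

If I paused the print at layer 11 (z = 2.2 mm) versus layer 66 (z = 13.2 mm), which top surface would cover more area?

Layer 11 (z = 2.2): the r=4 cylinder contributes a regular 8-gon of circumradius 4 (area = (8/2)·4.000²·sin(360°/8) = 45.25 mm²); the cube at (8.5, 16) is present — its section is the full 6×20 rectangle (area 120.00 mm²); the cylinder at (-1.5, 9): section is a regular 8-gon, circumradius r=6 (area = (8/2)·6.000²·sin(360°/8) = 101.82 mm²); the cube at (9, 7.5) is not intersected at this z (z outside [4, 19]); Merging all regions: the regions partially overlap — summed areas 267.08 mm² minus the doubly-counted overlap 0.74 mm² gives 266.34 mm² — area = 266.34 mm². So its area = 266.34 mm². Layer 66 (z = 13.2): the cylinder is not intersected at this z (z outside [0, 9.5]); the cube at (8.5, 16) (footprint 6×20) is included at this height (area 120.00 mm²); the cylinder at (-1.5, 9) is not intersected at this z (z outside [1.5, 5.5]); the 5×10 cube at (9, 7.5) contributes its full rectangle (area 50.00 mm²); Merging all regions: the regions partially overlap — summed areas 170.00 mm² minus the doubly-counted overlap 7.50 mm² gives 162.50 mm² — area = 162.50 mm². So its area = 162.50 mm². Layer 11 is larger (266.34 vs 162.50 mm²).

layer 11 (z = 2.2 mm)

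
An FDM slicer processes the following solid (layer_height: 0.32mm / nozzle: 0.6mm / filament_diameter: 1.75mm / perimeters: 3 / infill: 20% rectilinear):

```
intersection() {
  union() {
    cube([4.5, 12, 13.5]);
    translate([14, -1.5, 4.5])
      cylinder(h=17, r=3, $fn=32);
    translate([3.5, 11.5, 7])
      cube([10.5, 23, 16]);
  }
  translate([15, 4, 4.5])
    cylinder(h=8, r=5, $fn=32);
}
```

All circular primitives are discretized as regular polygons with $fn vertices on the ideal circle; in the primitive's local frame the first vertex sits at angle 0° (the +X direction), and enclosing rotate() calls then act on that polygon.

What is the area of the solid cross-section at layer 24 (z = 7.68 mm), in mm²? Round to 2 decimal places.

8.89 mm²

At z = 7.68 mm: the cube is present — its section is the full 4.5×12 rectangle (area 54.00 mm²); the r=3 cylinder at (14, -1.5) gives a regular 32-gon of circumradius 3 (constant along its height) (area = (32/2)·3.000²·sin(360°/32) = 28.09 mm²); the 10.5×23 cube at (3.5, 11.5) contributes its full rectangle (area 241.50 mm²); Combining (union): the regions partially overlap — summed areas 323.59 mm² minus the doubly-counted overlap 0.50 mm² gives 323.09 mm² — area = 323.09 mm²; the r=5 cylinder at (15, 4) gives a regular 32-gon of circumradius 5 (constant along its height) (area = (32/2)·5.000²·sin(360°/32) = 78.04 mm²); Keeping only the common overlap: the r=5 cylinder at (15, 4) partially overlaps the result so far; clipping to the common part keeps 8.89 mm² — area = 8.89 mm². Overall, the cross-section is a single solid region. Net area = 8.89 mm².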